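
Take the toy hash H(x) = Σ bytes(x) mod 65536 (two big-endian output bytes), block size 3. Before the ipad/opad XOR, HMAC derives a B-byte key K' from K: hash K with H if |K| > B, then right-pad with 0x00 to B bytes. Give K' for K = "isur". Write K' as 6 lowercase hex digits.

|K| = 4 > B = 3, so first hash the key.
H(K): sum = 105+115+117+114 = 451 → 01 c3.
Zero-pad H(K) = 01 c3 to 3 bytes: K' = 01 c3 00.

01c300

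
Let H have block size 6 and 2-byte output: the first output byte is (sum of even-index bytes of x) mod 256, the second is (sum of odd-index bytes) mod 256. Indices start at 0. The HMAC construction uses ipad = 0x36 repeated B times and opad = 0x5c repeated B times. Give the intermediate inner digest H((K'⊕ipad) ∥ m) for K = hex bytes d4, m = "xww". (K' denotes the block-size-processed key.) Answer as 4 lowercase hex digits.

3d19

Key hex bytes d4 is 1 byte ≤ B = 6; zero-pad to 6 bytes: K' = d4 00 00 00 00 00.
K' ⊕ ipad = e2 36 36 36 36 36.
Inner input = e2 36 36 36 36 36 ∥ 78 77 77.
Inner hash: even-index sum = 573 mod 256 = 61; odd-index sum = 281 mod 256 = 25 → 3d 19.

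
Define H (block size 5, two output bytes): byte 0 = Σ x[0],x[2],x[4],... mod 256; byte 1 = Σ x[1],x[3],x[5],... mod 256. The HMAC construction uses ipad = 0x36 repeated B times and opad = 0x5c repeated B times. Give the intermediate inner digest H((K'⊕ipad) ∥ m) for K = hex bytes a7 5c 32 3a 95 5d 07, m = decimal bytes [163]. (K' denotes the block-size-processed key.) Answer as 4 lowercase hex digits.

Key hex bytes a7 5c 32 3a 95 5d 07 is 7 bytes > B = 5, so hash it first: H(key) = 75 f3, then zero-pad to 5 bytes: K' = 75 f3 00 00 00.
K' ⊕ ipad = 43 c5 36 36 36.
Inner input = 43 c5 36 36 36 ∥ a3.
Inner hash: even-index sum = 175 mod 256 = 175; odd-index sum = 414 mod 256 = 158 → af 9e.

af9e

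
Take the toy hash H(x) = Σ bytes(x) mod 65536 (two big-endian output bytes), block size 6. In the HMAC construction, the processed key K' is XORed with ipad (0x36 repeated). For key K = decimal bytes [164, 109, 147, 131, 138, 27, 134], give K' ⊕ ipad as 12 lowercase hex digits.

Key decimal bytes [164, 109, 147, 131, 138, 27, 134] = a4 6d 93 83 8a 1b 86 is 7 bytes > B = 6, so hash it first: H(key) = 03 52, then zero-pad to 6 bytes: K' = 03 52 00 00 00 00.
XOR each byte with 0x36: 03⊕36=35, 52⊕36=64, 00⊕36=36, 00⊕36=36, 00⊕36=36, 00⊕36=36.

356436363636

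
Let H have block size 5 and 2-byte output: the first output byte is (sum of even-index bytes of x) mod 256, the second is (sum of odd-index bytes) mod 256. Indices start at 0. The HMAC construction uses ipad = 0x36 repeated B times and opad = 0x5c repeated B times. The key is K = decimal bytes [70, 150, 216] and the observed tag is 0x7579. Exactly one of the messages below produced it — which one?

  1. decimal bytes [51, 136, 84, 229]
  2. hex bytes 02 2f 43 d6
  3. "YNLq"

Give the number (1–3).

3

Key decimal bytes [70, 150, 216] = 46 96 d8 is 3 bytes ≤ B = 5; zero-pad to 5 bytes: K' = 46 96 d8 00 00.
K' ⊕ ipad = 70 a0 ee 36 36; K' ⊕ opad = 1a ca 84 5c 5c.
m1: inner = H(70 a0 ee 36 36 33 88 54 e5) = 01 5d; tag = H(1a ca 84 5c 5c 01 5d) = 5727
m2: inner = H(70 a0 ee 36 36 02 2f 43 d6) = 99 1b; tag = H(1a ca 84 5c 5c 99 1b) = 15bf
m3: inner = H(70 a0 ee 36 36 59 4e 4c 71) = 53 7b; tag = H(1a ca 84 5c 5c 53 7b) = 7579 ← matches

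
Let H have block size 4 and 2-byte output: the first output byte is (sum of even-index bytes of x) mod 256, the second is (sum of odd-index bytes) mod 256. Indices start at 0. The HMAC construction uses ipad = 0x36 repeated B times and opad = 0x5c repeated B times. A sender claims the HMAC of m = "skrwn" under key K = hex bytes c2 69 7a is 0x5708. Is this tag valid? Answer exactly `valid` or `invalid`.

valid

Key hex bytes c2 69 7a is 3 bytes ≤ B = 4; zero-pad to 4 bytes: K' = c2 69 7a 00.
K' ⊕ ipad = f4 5f 4c 36; K' ⊕ opad = 9e 35 26 5c.
Inner hash: even-index sum = 659 mod 256 = 147; odd-index sum = 375 mod 256 = 119 → 93 77.
Outer hash (recomputed tag): even-index sum = 343 mod 256 = 87; odd-index sum = 264 mod 256 = 8 → 57 08.
Recomputed tag = 5708; claimed = 5708 → match.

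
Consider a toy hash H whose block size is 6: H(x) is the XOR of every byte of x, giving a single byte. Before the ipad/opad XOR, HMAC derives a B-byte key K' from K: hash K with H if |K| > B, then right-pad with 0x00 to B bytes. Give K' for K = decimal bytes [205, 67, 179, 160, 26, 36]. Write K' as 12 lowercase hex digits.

cd43b3a01a24

Key decimal bytes [205, 67, 179, 160, 26, 36] = cd 43 b3 a0 1a 24 is exactly B = 6 bytes: K' = cd 43 b3 a0 1a 24.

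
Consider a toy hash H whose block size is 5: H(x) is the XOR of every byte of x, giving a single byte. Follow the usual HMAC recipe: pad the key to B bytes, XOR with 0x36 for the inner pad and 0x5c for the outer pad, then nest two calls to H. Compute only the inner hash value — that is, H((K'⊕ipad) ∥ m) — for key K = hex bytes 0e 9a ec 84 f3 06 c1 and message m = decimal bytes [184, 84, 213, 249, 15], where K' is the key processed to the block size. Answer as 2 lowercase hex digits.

31

Key hex bytes 0e 9a ec 84 f3 06 c1 is 7 bytes > B = 5, so hash it first: H(key) = c8, then zero-pad to 5 bytes: K' = c8 00 00 00 00.
K' ⊕ ipad = fe 36 36 36 36.
Inner input = fe 36 36 36 36 ∥ b8 54 d5 f9 0f.
Inner hash: XOR fe⊕36⊕36⊕36⊕36⊕b8⊕54⊕d5⊕f9⊕0f = 31.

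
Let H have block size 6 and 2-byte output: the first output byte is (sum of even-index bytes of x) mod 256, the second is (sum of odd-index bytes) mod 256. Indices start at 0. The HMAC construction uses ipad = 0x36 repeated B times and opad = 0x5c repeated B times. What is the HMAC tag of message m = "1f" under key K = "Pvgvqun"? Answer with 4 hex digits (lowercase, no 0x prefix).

Key "Pvgvqun" = 50 76 67 76 71 75 6e is 7 bytes > B = 6, so hash it first: H(key) = 96 61, then zero-pad to 6 bytes: K' = 96 61 00 00 00 00.
K' ⊕ ipad = a0 57 36 36 36 36.  K' ⊕ opad = ca 3d 5c 5c 5c 5c.
Inner input = (K'⊕ipad) ∥ m = a0 57 36 36 36 36 ∥ 31 66.
Inner hash: even-index sum = 317 mod 256 = 61; odd-index sum = 297 mod 256 = 41 → 3d 29.
Outer input = (K'⊕opad) ∥ inner = ca 3d 5c 5c 5c 5c ∥ 3d 29.
Outer hash (tag): even-index sum = 447 mod 256 = 191; odd-index sum = 286 mod 256 = 30 → bf 1e.

bf1e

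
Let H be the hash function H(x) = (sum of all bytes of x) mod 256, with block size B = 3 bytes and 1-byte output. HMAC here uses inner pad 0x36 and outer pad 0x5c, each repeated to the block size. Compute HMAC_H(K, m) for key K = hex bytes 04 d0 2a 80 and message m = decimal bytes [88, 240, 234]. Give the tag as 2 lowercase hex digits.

Key hex bytes 04 d0 2a 80 is 4 bytes > B = 3, so hash it first: H(key) = 7e, then zero-pad to 3 bytes: K' = 7e 00 00.
K' ⊕ ipad = 48 36 36.  K' ⊕ opad = 22 5c 5c.
Inner input = (K'⊕ipad) ∥ m = 48 36 36 ∥ 58 f0 ea.
Inner hash: sum = 72+54+54+88+240+234 = 742; mod 256 = 230 → e6.
Outer input = (K'⊕opad) ∥ inner = 22 5c 5c ∥ e6.
Outer hash (tag): sum = 34+92+92+230 = 448; mod 256 = 192 → c0.

c0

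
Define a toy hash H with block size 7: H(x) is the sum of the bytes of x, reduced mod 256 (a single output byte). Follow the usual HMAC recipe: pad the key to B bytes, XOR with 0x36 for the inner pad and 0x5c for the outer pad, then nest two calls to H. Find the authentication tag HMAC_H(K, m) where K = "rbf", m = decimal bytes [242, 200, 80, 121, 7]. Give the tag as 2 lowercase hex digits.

Key "rbf" = 72 62 66 is 3 bytes ≤ B = 7; zero-pad to 7 bytes: K' = 72 62 66 00 00 00 00.
K' ⊕ ipad = 44 54 50 36 36 36 36.  K' ⊕ opad = 2e 3e 3a 5c 5c 5c 5c.
Inner input = (K'⊕ipad) ∥ m = 44 54 50 36 36 36 36 ∥ f2 c8 50 79 07.
Inner hash: sum = 68+84+80+54+54+54+54+242+200+80+121+7 = 1098; mod 256 = 74 → 4a.
Outer input = (K'⊕opad) ∥ inner = 2e 3e 3a 5c 5c 5c 5c ∥ 4a.
Outer hash (tag): sum = 46+62+58+92+92+92+92+74 = 608; mod 256 = 96 → 60.

60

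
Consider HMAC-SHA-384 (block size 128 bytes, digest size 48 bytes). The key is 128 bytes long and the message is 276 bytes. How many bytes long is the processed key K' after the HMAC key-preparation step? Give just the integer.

Key is 128 ≤ 128 bytes, zero-padded: |K'| = 128.

128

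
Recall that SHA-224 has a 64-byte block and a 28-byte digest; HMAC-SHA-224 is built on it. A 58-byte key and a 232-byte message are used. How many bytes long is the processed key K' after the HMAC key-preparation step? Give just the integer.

Key is 58 ≤ 64 bytes, zero-padded: |K'| = 64.

64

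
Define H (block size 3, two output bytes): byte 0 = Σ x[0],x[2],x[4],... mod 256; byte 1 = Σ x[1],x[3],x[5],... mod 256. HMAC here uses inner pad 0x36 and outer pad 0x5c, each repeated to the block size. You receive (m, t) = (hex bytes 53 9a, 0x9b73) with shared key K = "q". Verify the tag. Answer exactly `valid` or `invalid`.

Key "q" = 71 is 1 byte ≤ B = 3; zero-pad to 3 bytes: K' = 71 00 00.
K' ⊕ ipad = 47 36 36; K' ⊕ opad = 2d 5c 5c.
Inner hash: even-index sum = 279 mod 256 = 23; odd-index sum = 137 mod 256 = 137 → 17 89.
Outer hash (recomputed tag): even-index sum = 274 mod 256 = 18; odd-index sum = 115 mod 256 = 115 → 12 73.
Recomputed tag = 1273; claimed = 9b73 → mismatch.

invalid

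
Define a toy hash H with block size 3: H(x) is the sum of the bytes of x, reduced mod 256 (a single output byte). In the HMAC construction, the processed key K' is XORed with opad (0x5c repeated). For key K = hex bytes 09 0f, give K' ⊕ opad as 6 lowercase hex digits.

55535c

Key hex bytes 09 0f is 2 bytes ≤ B = 3; zero-pad to 3 bytes: K' = 09 0f 00.
XOR each byte with 0x5c: 09⊕5c=55, 0f⊕5c=53, 00⊕5c=5c.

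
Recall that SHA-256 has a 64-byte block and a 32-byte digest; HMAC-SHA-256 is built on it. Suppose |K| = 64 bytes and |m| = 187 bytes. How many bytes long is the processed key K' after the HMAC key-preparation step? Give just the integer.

Key is 64 ≤ 64 bytes, zero-padded: |K'| = 64.

64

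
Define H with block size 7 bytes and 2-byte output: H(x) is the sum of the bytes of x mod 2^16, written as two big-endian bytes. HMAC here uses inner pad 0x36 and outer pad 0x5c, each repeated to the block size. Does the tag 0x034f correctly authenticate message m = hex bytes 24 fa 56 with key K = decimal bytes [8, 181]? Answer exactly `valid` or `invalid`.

Key decimal bytes [8, 181] = 08 b5 is 2 bytes ≤ B = 7; zero-pad to 7 bytes: K' = 08 b5 00 00 00 00 00.
K' ⊕ ipad = 3e 83 36 36 36 36 36; K' ⊕ opad = 54 e9 5c 5c 5c 5c 5c.
Inner hash: sum = 62+131+54+54+54+54+54+36+250+86 = 835 → 03 43.
Outer hash (recomputed tag): sum = 84+233+92+92+92+92+92+3+67 = 847 → 03 4f.
Recomputed tag = 034f; claimed = 034f → match.

valid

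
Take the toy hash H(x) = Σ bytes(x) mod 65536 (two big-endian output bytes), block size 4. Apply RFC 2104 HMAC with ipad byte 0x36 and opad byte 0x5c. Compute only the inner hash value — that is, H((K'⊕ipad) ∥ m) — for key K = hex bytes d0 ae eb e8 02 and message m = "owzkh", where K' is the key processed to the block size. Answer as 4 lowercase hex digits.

Key hex bytes d0 ae eb e8 02 is 5 bytes > B = 4, so hash it first: H(key) = 03 53, then zero-pad to 4 bytes: K' = 03 53 00 00.
K' ⊕ ipad = 35 65 36 36.
Inner input = 35 65 36 36 ∥ 6f 77 7a 6b 68.
Inner hash: sum = 53+101+54+54+111+119+122+107+104 = 825 → 03 39.

0339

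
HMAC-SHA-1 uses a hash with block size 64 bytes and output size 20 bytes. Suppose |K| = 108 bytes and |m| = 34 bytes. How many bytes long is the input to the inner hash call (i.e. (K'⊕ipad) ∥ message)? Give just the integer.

98

Key is 108 > 64 bytes, so it is hashed to 20 bytes then zero-padded to 64: |K'| = 64.
Inner input = (K'⊕ipad) ∥ m → 64 + 34 = 98 bytes.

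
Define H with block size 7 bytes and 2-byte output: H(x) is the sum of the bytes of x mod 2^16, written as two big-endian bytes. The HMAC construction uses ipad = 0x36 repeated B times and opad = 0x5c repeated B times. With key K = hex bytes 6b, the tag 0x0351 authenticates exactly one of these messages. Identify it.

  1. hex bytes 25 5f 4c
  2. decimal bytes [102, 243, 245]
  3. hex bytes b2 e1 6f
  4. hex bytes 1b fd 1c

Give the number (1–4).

Key hex bytes 6b is 1 byte ≤ B = 7; zero-pad to 7 bytes: K' = 6b 00 00 00 00 00 00.
K' ⊕ ipad = 5d 36 36 36 36 36 36; K' ⊕ opad = 37 5c 5c 5c 5c 5c 5c.
m1: inner = H(5d 36 36 36 36 36 36 25 5f 4c) = 02 71; tag = H(37 5c 5c 5c 5c 5c 5c 02 71) = 02d2
m2: inner = H(5d 36 36 36 36 36 36 66 f3 f5) = 03 ef; tag = H(37 5c 5c 5c 5c 5c 5c 03 ef) = 0351 ← matches
m3: inner = H(5d 36 36 36 36 36 36 b2 e1 6f) = 03 a3; tag = H(37 5c 5c 5c 5c 5c 5c 03 a3) = 0305
m4: inner = H(5d 36 36 36 36 36 36 1b fd 1c) = 02 d5; tag = H(37 5c 5c 5c 5c 5c 5c 02 d5) = 0336

2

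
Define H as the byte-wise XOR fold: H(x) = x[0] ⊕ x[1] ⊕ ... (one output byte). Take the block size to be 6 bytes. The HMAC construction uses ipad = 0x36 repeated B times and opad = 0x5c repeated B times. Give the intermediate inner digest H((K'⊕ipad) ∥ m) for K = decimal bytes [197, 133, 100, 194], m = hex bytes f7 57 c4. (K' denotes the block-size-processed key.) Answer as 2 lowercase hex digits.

Key decimal bytes [197, 133, 100, 194] = c5 85 64 c2 is 4 bytes ≤ B = 6; zero-pad to 6 bytes: K' = c5 85 64 c2 00 00.
K' ⊕ ipad = f3 b3 52 f4 36 36.
Inner input = f3 b3 52 f4 36 36 ∥ f7 57 c4.
Inner hash: XOR f3⊕b3⊕52⊕f4⊕36⊕36⊕f7⊕57⊕c4 = 82.

82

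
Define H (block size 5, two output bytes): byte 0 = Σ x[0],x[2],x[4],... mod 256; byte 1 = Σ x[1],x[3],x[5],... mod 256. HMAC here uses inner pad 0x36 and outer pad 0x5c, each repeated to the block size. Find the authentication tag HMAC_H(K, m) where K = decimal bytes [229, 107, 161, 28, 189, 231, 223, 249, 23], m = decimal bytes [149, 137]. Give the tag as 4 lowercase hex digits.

Key decimal bytes [229, 107, 161, 28, 189, 231, 223, 249, 23] = e5 6b a1 1c bd e7 df f9 17 is 9 bytes > B = 5, so hash it first: H(key) = 39 67, then zero-pad to 5 bytes: K' = 39 67 00 00 00.
K' ⊕ ipad = 0f 51 36 36 36.  K' ⊕ opad = 65 3b 5c 5c 5c.
Inner input = (K'⊕ipad) ∥ m = 0f 51 36 36 36 ∥ 95 89.
Inner hash: even-index sum = 260 mod 256 = 4; odd-index sum = 284 mod 256 = 28 → 04 1c.
Outer input = (K'⊕opad) ∥ inner = 65 3b 5c 5c 5c ∥ 04 1c.
Outer hash (tag): even-index sum = 313 mod 256 = 57; odd-index sum = 155 mod 256 = 155 → 39 9b.

399b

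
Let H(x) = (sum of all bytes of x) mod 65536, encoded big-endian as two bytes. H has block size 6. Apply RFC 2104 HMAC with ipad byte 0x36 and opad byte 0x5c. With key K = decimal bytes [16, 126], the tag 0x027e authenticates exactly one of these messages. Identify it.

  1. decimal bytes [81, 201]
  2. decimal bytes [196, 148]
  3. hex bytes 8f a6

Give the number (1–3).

2

Key decimal bytes [16, 126] = 10 7e is 2 bytes ≤ B = 6; zero-pad to 6 bytes: K' = 10 7e 00 00 00 00.
K' ⊕ ipad = 26 48 36 36 36 36; K' ⊕ opad = 4c 22 5c 5c 5c 5c.
m1: inner = H(26 48 36 36 36 36 51 c9) = 02 60; tag = H(4c 22 5c 5c 5c 5c 02 60) = 0240
m2: inner = H(26 48 36 36 36 36 c4 94) = 02 9e; tag = H(4c 22 5c 5c 5c 5c 02 9e) = 027e ← matches
m3: inner = H(26 48 36 36 36 36 8f a6) = 02 7b; tag = H(4c 22 5c 5c 5c 5c 02 7b) = 025b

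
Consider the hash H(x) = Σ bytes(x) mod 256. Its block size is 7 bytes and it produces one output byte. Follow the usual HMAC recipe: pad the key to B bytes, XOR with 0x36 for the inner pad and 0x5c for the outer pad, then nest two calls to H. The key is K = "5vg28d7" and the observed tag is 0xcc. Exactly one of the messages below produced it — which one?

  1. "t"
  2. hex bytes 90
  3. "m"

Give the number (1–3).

Key "5vg28d7" = 35 76 67 32 38 64 37 is exactly B = 7 bytes: K' = 35 76 67 32 38 64 37.
K' ⊕ ipad = 03 40 51 04 0e 52 01; K' ⊕ opad = 69 2a 3b 6e 64 38 6b.
m1: inner = H(03 40 51 04 0e 52 01 74) = 6d; tag = H(69 2a 3b 6e 64 38 6b 6d) = b0
m2: inner = H(03 40 51 04 0e 52 01 90) = 89; tag = H(69 2a 3b 6e 64 38 6b 89) = cc ← matches
m3: inner = H(03 40 51 04 0e 52 01 6d) = 66; tag = H(69 2a 3b 6e 64 38 6b 66) = a9

2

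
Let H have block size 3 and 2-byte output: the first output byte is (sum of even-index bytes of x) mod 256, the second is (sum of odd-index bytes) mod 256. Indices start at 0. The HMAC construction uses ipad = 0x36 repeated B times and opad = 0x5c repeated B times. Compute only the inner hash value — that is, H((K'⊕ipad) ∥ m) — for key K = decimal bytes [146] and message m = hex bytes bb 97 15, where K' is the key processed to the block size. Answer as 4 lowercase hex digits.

Key decimal bytes [146] = 92 is 1 byte ≤ B = 3; zero-pad to 3 bytes: K' = 92 00 00.
K' ⊕ ipad = a4 36 36.
Inner input = a4 36 36 ∥ bb 97 15.
Inner hash: even-index sum = 369 mod 256 = 113; odd-index sum = 262 mod 256 = 6 → 71 06.

7106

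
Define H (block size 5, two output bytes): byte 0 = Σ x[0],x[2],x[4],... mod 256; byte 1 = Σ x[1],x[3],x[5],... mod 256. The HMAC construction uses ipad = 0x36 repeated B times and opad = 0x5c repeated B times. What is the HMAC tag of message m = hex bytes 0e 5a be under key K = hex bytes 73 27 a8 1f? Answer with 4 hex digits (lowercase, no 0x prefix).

8531

Key hex bytes 73 27 a8 1f is 4 bytes ≤ B = 5; zero-pad to 5 bytes: K' = 73 27 a8 1f 00.
K' ⊕ ipad = 45 11 9e 29 36.  K' ⊕ opad = 2f 7b f4 43 5c.
Inner input = (K'⊕ipad) ∥ m = 45 11 9e 29 36 ∥ 0e 5a be.
Inner hash: even-index sum = 371 mod 256 = 115; odd-index sum = 262 mod 256 = 6 → 73 06.
Outer input = (K'⊕opad) ∥ inner = 2f 7b f4 43 5c ∥ 73 06.
Outer hash (tag): even-index sum = 389 mod 256 = 133; odd-index sum = 305 mod 256 = 49 → 85 31.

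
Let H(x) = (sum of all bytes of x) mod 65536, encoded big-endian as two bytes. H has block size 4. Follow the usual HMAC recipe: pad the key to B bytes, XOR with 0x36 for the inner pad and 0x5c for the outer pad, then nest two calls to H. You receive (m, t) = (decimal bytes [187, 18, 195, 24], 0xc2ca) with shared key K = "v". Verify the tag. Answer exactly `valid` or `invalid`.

invalid

Key "v" = 76 is 1 byte ≤ B = 4; zero-pad to 4 bytes: K' = 76 00 00 00.
K' ⊕ ipad = 40 36 36 36; K' ⊕ opad = 2a 5c 5c 5c.
Inner hash: sum = 64+54+54+54+187+18+195+24 = 650 → 02 8a.
Outer hash (recomputed tag): sum = 42+92+92+92+2+138 = 458 → 01 ca.
Recomputed tag = 01ca; claimed = c2ca → mismatch.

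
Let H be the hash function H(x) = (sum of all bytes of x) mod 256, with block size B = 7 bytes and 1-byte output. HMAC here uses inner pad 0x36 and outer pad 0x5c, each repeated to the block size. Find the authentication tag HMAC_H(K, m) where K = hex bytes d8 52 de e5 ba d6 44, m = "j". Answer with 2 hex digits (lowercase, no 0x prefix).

Key hex bytes d8 52 de e5 ba d6 44 is exactly B = 7 bytes: K' = d8 52 de e5 ba d6 44.
K' ⊕ ipad = ee 64 e8 d3 8c e0 72.  K' ⊕ opad = 84 0e 82 b9 e6 8a 18.
Inner input = (K'⊕ipad) ∥ m = ee 64 e8 d3 8c e0 72 ∥ 6a.
Inner hash: sum = 238+100+232+211+140+224+114+106 = 1365; mod 256 = 85 → 55.
Outer input = (K'⊕opad) ∥ inner = 84 0e 82 b9 e6 8a 18 ∥ 55.
Outer hash (tag): sum = 132+14+130+185+230+138+24+85 = 938; mod 256 = 170 → aa.

aa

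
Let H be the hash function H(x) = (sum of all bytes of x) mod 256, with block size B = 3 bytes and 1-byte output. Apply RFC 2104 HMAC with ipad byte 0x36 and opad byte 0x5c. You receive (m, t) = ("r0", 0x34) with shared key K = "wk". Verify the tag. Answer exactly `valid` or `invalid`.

Key "wk" = 77 6b is 2 bytes ≤ B = 3; zero-pad to 3 bytes: K' = 77 6b 00.
K' ⊕ ipad = 41 5d 36; K' ⊕ opad = 2b 37 5c.
Inner hash: sum = 65+93+54+114+48 = 374; mod 256 = 118 → 76.
Outer hash (recomputed tag): sum = 43+55+92+118 = 308; mod 256 = 52 → 34.
Recomputed tag = 34; claimed = 34 → match.

valid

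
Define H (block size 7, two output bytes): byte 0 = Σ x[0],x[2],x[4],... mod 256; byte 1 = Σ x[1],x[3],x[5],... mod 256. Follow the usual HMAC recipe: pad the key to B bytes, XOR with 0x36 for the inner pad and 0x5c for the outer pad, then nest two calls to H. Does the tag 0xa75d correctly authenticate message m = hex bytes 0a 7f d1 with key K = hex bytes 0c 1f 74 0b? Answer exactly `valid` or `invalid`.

Key hex bytes 0c 1f 74 0b is 4 bytes ≤ B = 7; zero-pad to 7 bytes: K' = 0c 1f 74 0b 00 00 00.
K' ⊕ ipad = 3a 29 42 3d 36 36 36; K' ⊕ opad = 50 43 28 57 5c 5c 5c.
Inner hash: even-index sum = 359 mod 256 = 103; odd-index sum = 375 mod 256 = 119 → 67 77.
Outer hash (recomputed tag): even-index sum = 423 mod 256 = 167; odd-index sum = 349 mod 256 = 93 → a7 5d.
Recomputed tag = a75d; claimed = a75d → match.

valid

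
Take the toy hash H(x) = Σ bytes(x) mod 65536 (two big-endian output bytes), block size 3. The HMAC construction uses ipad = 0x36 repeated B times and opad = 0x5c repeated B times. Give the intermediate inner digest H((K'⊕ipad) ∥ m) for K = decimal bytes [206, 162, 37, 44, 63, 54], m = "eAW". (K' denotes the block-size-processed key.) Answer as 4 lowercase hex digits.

Key decimal bytes [206, 162, 37, 44, 63, 54] = ce a2 25 2c 3f 36 is 6 bytes > B = 3, so hash it first: H(key) = 02 36, then zero-pad to 3 bytes: K' = 02 36 00.
K' ⊕ ipad = 34 00 36.
Inner input = 34 00 36 ∥ 65 41 57.
Inner hash: sum = 52+0+54+101+65+87 = 359 → 01 67.

0167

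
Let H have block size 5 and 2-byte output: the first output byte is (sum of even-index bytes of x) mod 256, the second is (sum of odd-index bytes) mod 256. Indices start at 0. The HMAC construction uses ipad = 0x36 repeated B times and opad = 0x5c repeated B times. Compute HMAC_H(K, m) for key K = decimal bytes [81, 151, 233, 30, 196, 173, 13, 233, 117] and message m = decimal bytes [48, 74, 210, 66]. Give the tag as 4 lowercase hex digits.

4921

Key decimal bytes [81, 151, 233, 30, 196, 173, 13, 233, 117] = 51 97 e9 1e c4 ad 0d e9 75 is 9 bytes > B = 5, so hash it first: H(key) = 80 4b, then zero-pad to 5 bytes: K' = 80 4b 00 00 00.
K' ⊕ ipad = b6 7d 36 36 36.  K' ⊕ opad = dc 17 5c 5c 5c.
Inner input = (K'⊕ipad) ∥ m = b6 7d 36 36 36 ∥ 30 4a d2 42.
Inner hash: even-index sum = 430 mod 256 = 174; odd-index sum = 437 mod 256 = 181 → ae b5.
Outer input = (K'⊕opad) ∥ inner = dc 17 5c 5c 5c ∥ ae b5.
Outer hash (tag): even-index sum = 585 mod 256 = 73; odd-index sum = 289 mod 256 = 33 → 49 21.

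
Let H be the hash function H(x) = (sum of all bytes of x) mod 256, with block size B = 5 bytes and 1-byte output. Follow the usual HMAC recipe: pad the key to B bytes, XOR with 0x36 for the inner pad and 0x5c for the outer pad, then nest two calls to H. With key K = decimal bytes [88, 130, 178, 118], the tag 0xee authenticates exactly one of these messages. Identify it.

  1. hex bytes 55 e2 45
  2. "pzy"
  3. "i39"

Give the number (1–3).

1

Key decimal bytes [88, 130, 178, 118] = 58 82 b2 76 is 4 bytes ≤ B = 5; zero-pad to 5 bytes: K' = 58 82 b2 76 00.
K' ⊕ ipad = 6e b4 84 40 36; K' ⊕ opad = 04 de ee 2a 5c.
m1: inner = H(6e b4 84 40 36 55 e2 45) = 98; tag = H(04 de ee 2a 5c 98) = ee ← matches
m2: inner = H(6e b4 84 40 36 70 7a 79) = 7f; tag = H(04 de ee 2a 5c 7f) = d5
m3: inner = H(6e b4 84 40 36 69 33 39) = f1; tag = H(04 de ee 2a 5c f1) = 47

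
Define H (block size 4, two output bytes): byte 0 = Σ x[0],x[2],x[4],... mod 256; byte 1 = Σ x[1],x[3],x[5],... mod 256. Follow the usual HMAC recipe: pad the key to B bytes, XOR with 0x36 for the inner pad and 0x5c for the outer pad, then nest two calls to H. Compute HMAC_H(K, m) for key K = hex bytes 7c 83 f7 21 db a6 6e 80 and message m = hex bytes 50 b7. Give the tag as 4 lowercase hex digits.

4cdb

Key hex bytes 7c 83 f7 21 db a6 6e 80 is 8 bytes > B = 4, so hash it first: H(key) = bc ca, then zero-pad to 4 bytes: K' = bc ca 00 00.
K' ⊕ ipad = 8a fc 36 36.  K' ⊕ opad = e0 96 5c 5c.
Inner input = (K'⊕ipad) ∥ m = 8a fc 36 36 ∥ 50 b7.
Inner hash: even-index sum = 272 mod 256 = 16; odd-index sum = 489 mod 256 = 233 → 10 e9.
Outer input = (K'⊕opad) ∥ inner = e0 96 5c 5c ∥ 10 e9.
Outer hash (tag): even-index sum = 332 mod 256 = 76; odd-index sum = 475 mod 256 = 219 → 4c db.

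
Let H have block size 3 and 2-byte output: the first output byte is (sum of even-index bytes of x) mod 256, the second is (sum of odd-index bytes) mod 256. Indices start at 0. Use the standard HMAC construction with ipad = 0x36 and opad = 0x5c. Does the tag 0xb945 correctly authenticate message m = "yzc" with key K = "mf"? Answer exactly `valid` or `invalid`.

valid

Key "mf" = 6d 66 is 2 bytes ≤ B = 3; zero-pad to 3 bytes: K' = 6d 66 00.
K' ⊕ ipad = 5b 50 36; K' ⊕ opad = 31 3a 5c.
Inner hash: even-index sum = 267 mod 256 = 11; odd-index sum = 300 mod 256 = 44 → 0b 2c.
Outer hash (recomputed tag): even-index sum = 185 mod 256 = 185; odd-index sum = 69 mod 256 = 69 → b9 45.
Recomputed tag = b945; claimed = b945 → match.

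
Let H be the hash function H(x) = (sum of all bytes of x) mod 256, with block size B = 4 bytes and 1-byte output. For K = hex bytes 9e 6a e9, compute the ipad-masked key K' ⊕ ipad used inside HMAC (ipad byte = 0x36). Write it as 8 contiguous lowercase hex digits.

Key hex bytes 9e 6a e9 is 3 bytes ≤ B = 4; zero-pad to 4 bytes: K' = 9e 6a e9 00.
XOR each byte with 0x36: 9e⊕36=a8, 6a⊕36=5c, e9⊕36=df, 00⊕36=36.

a85cdf36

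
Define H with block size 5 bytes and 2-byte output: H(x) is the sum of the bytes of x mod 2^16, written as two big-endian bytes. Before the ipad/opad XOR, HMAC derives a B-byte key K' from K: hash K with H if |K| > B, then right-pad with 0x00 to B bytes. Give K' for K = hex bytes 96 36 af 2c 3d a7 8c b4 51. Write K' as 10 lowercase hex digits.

041c000000

|K| = 9 > B = 5, so first hash the key.
H(K): sum = 150+54+175+44+61+167+140+180+81 = 1052 → 04 1c.
Zero-pad H(K) = 04 1c to 5 bytes: K' = 04 1c 00 00 00.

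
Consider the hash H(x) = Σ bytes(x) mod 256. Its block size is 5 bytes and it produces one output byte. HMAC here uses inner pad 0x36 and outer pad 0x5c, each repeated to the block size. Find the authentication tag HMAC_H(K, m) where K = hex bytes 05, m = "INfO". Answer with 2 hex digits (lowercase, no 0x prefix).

20

Key hex bytes 05 is 1 byte ≤ B = 5; zero-pad to 5 bytes: K' = 05 00 00 00 00.
K' ⊕ ipad = 33 36 36 36 36.  K' ⊕ opad = 59 5c 5c 5c 5c.
Inner input = (K'⊕ipad) ∥ m = 33 36 36 36 36 ∥ 49 4e 66 4f.
Inner hash: sum = 51+54+54+54+54+73+78+102+79 = 599; mod 256 = 87 → 57.
Outer input = (K'⊕opad) ∥ inner = 59 5c 5c 5c 5c ∥ 57.
Outer hash (tag): sum = 89+92+92+92+92+87 = 544; mod 256 = 32 → 20.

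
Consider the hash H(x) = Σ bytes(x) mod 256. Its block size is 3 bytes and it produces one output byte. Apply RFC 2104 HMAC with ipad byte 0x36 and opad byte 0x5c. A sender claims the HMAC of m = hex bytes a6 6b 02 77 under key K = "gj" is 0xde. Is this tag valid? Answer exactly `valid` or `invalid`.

invalid

Key "gj" = 67 6a is 2 bytes ≤ B = 3; zero-pad to 3 bytes: K' = 67 6a 00.
K' ⊕ ipad = 51 5c 36; K' ⊕ opad = 3b 36 5c.
Inner hash: sum = 81+92+54+166+107+2+119 = 621; mod 256 = 109 → 6d.
Outer hash (recomputed tag): sum = 59+54+92+109 = 314; mod 256 = 58 → 3a.
Recomputed tag = 3a; claimed = de → mismatch.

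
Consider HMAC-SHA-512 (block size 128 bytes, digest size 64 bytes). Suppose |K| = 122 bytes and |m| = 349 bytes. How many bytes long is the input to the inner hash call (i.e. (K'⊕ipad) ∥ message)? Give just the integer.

477

Key is 122 ≤ 128 bytes, zero-padded: |K'| = 128.
Inner input = (K'⊕ipad) ∥ m → 128 + 349 = 477 bytes.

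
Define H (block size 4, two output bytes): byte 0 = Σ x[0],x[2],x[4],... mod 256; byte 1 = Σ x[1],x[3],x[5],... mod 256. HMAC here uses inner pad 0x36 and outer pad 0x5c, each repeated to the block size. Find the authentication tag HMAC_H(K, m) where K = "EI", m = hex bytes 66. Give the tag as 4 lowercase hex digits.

Key "EI" = 45 49 is 2 bytes ≤ B = 4; zero-pad to 4 bytes: K' = 45 49 00 00.
K' ⊕ ipad = 73 7f 36 36.  K' ⊕ opad = 19 15 5c 5c.
Inner input = (K'⊕ipad) ∥ m = 73 7f 36 36 ∥ 66.
Inner hash: even-index sum = 271 mod 256 = 15; odd-index sum = 181 mod 256 = 181 → 0f b5.
Outer input = (K'⊕opad) ∥ inner = 19 15 5c 5c ∥ 0f b5.
Outer hash (tag): even-index sum = 132 mod 256 = 132; odd-index sum = 294 mod 256 = 38 → 84 26.

8426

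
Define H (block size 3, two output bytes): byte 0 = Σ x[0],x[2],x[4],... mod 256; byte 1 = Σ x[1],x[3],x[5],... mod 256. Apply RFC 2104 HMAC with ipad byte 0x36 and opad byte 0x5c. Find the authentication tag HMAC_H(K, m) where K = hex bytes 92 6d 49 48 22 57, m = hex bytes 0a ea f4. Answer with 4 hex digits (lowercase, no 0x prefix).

Key hex bytes 92 6d 49 48 22 57 is 6 bytes > B = 3, so hash it first: H(key) = fd 0c, then zero-pad to 3 bytes: K' = fd 0c 00.
K' ⊕ ipad = cb 3a 36.  K' ⊕ opad = a1 50 5c.
Inner input = (K'⊕ipad) ∥ m = cb 3a 36 ∥ 0a ea f4.
Inner hash: even-index sum = 491 mod 256 = 235; odd-index sum = 312 mod 256 = 56 → eb 38.
Outer input = (K'⊕opad) ∥ inner = a1 50 5c ∥ eb 38.
Outer hash (tag): even-index sum = 309 mod 256 = 53; odd-index sum = 315 mod 256 = 59 → 35 3b.

353b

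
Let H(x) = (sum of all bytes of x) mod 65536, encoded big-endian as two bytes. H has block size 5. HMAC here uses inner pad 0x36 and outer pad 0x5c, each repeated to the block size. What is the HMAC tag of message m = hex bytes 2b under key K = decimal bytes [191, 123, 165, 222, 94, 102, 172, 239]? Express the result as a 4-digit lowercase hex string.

Key decimal bytes [191, 123, 165, 222, 94, 102, 172, 239] = bf 7b a5 de 5e 66 ac ef is 8 bytes > B = 5, so hash it first: H(key) = 05 1c, then zero-pad to 5 bytes: K' = 05 1c 00 00 00.
K' ⊕ ipad = 33 2a 36 36 36.  K' ⊕ opad = 59 40 5c 5c 5c.
Inner input = (K'⊕ipad) ∥ m = 33 2a 36 36 36 ∥ 2b.
Inner hash: sum = 51+42+54+54+54+43 = 298 → 01 2a.
Outer input = (K'⊕opad) ∥ inner = 59 40 5c 5c 5c ∥ 01 2a.
Outer hash (tag): sum = 89+64+92+92+92+1+42 = 472 → 01 d8.

01d8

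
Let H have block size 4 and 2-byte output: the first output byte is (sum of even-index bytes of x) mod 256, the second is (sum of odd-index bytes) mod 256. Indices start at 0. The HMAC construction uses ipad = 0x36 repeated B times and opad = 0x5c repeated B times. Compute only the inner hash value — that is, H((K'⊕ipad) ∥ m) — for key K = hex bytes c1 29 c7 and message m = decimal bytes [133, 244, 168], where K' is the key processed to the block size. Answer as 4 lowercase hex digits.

Key hex bytes c1 29 c7 is 3 bytes ≤ B = 4; zero-pad to 4 bytes: K' = c1 29 c7 00.
K' ⊕ ipad = f7 1f f1 36.
Inner input = f7 1f f1 36 ∥ 85 f4 a8.
Inner hash: even-index sum = 789 mod 256 = 21; odd-index sum = 329 mod 256 = 73 → 15 49.

1549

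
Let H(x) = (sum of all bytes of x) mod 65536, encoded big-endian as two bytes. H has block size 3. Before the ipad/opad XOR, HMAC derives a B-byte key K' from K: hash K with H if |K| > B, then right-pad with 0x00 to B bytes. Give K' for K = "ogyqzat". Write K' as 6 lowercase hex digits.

030f00

|K| = 7 > B = 3, so first hash the key.
H(K): sum = 111+103+121+113+122+97+116 = 783 → 03 0f.
Zero-pad H(K) = 03 0f to 3 bytes: K' = 03 0f 00.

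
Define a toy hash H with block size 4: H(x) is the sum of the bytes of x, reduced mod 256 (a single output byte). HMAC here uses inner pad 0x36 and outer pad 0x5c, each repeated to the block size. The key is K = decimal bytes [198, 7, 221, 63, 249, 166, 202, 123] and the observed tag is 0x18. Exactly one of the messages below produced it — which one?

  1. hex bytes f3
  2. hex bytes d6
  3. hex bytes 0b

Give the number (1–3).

2

Key decimal bytes [198, 7, 221, 63, 249, 166, 202, 123] = c6 07 dd 3f f9 a6 ca 7b is 8 bytes > B = 4, so hash it first: H(key) = cd, then zero-pad to 4 bytes: K' = cd 00 00 00.
K' ⊕ ipad = fb 36 36 36; K' ⊕ opad = 91 5c 5c 5c.
m1: inner = H(fb 36 36 36 f3) = 90; tag = H(91 5c 5c 5c 90) = 35
m2: inner = H(fb 36 36 36 d6) = 73; tag = H(91 5c 5c 5c 73) = 18 ← matches
m3: inner = H(fb 36 36 36 0b) = a8; tag = H(91 5c 5c 5c a8) = 4d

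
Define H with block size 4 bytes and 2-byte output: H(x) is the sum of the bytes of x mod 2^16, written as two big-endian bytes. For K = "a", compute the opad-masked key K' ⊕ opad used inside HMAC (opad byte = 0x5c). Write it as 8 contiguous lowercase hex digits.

3d5c5c5c

Key "a" = 61 is 1 byte ≤ B = 4; zero-pad to 4 bytes: K' = 61 00 00 00.
XOR each byte with 0x5c: 61⊕5c=3d, 00⊕5c=5c, 00⊕5c=5c, 00⊕5c=5c.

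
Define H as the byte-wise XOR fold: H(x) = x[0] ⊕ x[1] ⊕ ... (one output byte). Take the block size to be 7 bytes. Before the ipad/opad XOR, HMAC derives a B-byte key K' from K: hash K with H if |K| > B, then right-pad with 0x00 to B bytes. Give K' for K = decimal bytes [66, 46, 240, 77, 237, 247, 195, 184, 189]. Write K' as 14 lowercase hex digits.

|K| = 9 > B = 7, so first hash the key.
H(K): XOR 42⊕2e⊕f0⊕4d⊕ed⊕f7⊕c3⊕b8⊕bd = 0d.
Zero-pad H(K) = 0d to 7 bytes: K' = 0d 00 00 00 00 00 00.

0d000000000000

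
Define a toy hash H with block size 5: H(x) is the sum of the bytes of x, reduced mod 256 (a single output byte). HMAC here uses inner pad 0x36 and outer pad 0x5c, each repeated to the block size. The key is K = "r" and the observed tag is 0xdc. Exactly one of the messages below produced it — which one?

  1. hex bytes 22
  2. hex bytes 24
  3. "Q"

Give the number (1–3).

Key "r" = 72 is 1 byte ≤ B = 5; zero-pad to 5 bytes: K' = 72 00 00 00 00.
K' ⊕ ipad = 44 36 36 36 36; K' ⊕ opad = 2e 5c 5c 5c 5c.
m1: inner = H(44 36 36 36 36 22) = 3e; tag = H(2e 5c 5c 5c 5c 3e) = dc ← matches
m2: inner = H(44 36 36 36 36 24) = 40; tag = H(2e 5c 5c 5c 5c 40) = de
m3: inner = H(44 36 36 36 36 51) = 6d; tag = H(2e 5c 5c 5c 5c 6d) = 0b

1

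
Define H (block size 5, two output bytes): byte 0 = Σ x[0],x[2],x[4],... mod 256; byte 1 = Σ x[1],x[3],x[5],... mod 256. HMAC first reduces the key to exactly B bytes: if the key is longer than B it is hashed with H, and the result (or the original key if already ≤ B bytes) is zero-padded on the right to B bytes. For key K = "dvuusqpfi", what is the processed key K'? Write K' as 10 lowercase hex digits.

25c2000000

|K| = 9 > B = 5, so first hash the key.
H(K): even-index sum = 549 mod 256 = 37; odd-index sum = 450 mod 256 = 194 → 25 c2.
Zero-pad H(K) = 25 c2 to 5 bytes: K' = 25 c2 00 00 00.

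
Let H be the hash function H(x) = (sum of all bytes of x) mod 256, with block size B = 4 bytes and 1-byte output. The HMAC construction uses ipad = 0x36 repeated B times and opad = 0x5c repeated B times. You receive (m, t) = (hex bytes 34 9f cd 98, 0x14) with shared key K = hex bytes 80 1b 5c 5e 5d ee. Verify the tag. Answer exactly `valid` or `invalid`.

invalid

Key hex bytes 80 1b 5c 5e 5d ee is 6 bytes > B = 4, so hash it first: H(key) = a0, then zero-pad to 4 bytes: K' = a0 00 00 00.
K' ⊕ ipad = 96 36 36 36; K' ⊕ opad = fc 5c 5c 5c.
Inner hash: sum = 150+54+54+54+52+159+205+152 = 880; mod 256 = 112 → 70.
Outer hash (recomputed tag): sum = 252+92+92+92+112 = 640; mod 256 = 128 → 80.
Recomputed tag = 80; claimed = 14 → mismatch.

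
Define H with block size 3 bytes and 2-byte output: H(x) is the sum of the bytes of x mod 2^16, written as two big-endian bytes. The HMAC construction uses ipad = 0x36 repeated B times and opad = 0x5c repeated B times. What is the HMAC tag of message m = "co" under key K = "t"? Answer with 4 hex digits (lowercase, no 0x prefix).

0161

Key "t" = 74 is 1 byte ≤ B = 3; zero-pad to 3 bytes: K' = 74 00 00.
K' ⊕ ipad = 42 36 36.  K' ⊕ opad = 28 5c 5c.
Inner input = (K'⊕ipad) ∥ m = 42 36 36 ∥ 63 6f.
Inner hash: sum = 66+54+54+99+111 = 384 → 01 80.
Outer input = (K'⊕opad) ∥ inner = 28 5c 5c ∥ 01 80.
Outer hash (tag): sum = 40+92+92+1+128 = 353 → 01 61.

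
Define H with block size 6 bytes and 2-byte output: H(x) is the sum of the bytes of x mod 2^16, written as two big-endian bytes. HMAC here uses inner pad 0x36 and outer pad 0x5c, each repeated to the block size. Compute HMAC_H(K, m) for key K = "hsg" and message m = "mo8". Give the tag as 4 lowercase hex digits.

025e

Key "hsg" = 68 73 67 is 3 bytes ≤ B = 6; zero-pad to 6 bytes: K' = 68 73 67 00 00 00.
K' ⊕ ipad = 5e 45 51 36 36 36.  K' ⊕ opad = 34 2f 3b 5c 5c 5c.
Inner input = (K'⊕ipad) ∥ m = 5e 45 51 36 36 36 ∥ 6d 6f 38.
Inner hash: sum = 94+69+81+54+54+54+109+111+56 = 682 → 02 aa.
Outer input = (K'⊕opad) ∥ inner = 34 2f 3b 5c 5c 5c ∥ 02 aa.
Outer hash (tag): sum = 52+47+59+92+92+92+2+170 = 606 → 02 5e.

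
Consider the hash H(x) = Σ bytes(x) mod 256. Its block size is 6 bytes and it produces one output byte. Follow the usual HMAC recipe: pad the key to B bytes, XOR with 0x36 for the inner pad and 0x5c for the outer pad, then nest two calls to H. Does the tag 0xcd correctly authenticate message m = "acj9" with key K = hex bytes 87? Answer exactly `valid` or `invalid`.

Key hex bytes 87 is 1 byte ≤ B = 6; zero-pad to 6 bytes: K' = 87 00 00 00 00 00.
K' ⊕ ipad = b1 36 36 36 36 36; K' ⊕ opad = db 5c 5c 5c 5c 5c.
Inner hash: sum = 177+54+54+54+54+54+97+99+106+57 = 806; mod 256 = 38 → 26.
Outer hash (recomputed tag): sum = 219+92+92+92+92+92+38 = 717; mod 256 = 205 → cd.
Recomputed tag = cd; claimed = cd → match.

valid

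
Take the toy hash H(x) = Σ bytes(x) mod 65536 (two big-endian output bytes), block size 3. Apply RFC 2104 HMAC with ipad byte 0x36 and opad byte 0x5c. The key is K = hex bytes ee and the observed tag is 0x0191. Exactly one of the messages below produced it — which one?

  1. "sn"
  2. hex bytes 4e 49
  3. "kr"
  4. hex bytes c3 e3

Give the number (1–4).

Key hex bytes ee is 1 byte ≤ B = 3; zero-pad to 3 bytes: K' = ee 00 00.
K' ⊕ ipad = d8 36 36; K' ⊕ opad = b2 5c 5c.
m1: inner = H(d8 36 36 73 6e) = 02 25; tag = H(b2 5c 5c 02 25) = 0191 ← matches
m2: inner = H(d8 36 36 4e 49) = 01 db; tag = H(b2 5c 5c 01 db) = 0246
m3: inner = H(d8 36 36 6b 72) = 02 21; tag = H(b2 5c 5c 02 21) = 018d
m4: inner = H(d8 36 36 c3 e3) = 02 ea; tag = H(b2 5c 5c 02 ea) = 0256

1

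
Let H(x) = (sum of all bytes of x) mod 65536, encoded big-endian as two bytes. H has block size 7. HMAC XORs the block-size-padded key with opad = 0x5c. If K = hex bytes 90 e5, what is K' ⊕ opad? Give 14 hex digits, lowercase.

ccb95c5c5c5c5c

Key hex bytes 90 e5 is 2 bytes ≤ B = 7; zero-pad to 7 bytes: K' = 90 e5 00 00 00 00 00.
XOR each byte with 0x5c: 90⊕5c=cc, e5⊕5c=b9, 00⊕5c=5c, 00⊕5c=5c, 00⊕5c=5c, 00⊕5c=5c, 00⊕5c=5c.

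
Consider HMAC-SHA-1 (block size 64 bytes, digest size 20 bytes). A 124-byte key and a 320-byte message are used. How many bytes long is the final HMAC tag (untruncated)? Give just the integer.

The tag is one SHA-1 digest: 20 bytes.

20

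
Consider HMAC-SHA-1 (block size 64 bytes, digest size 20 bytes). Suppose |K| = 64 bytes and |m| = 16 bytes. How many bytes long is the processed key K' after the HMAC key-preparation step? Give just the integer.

Key is 64 ≤ 64 bytes, zero-padded: |K'| = 64.

64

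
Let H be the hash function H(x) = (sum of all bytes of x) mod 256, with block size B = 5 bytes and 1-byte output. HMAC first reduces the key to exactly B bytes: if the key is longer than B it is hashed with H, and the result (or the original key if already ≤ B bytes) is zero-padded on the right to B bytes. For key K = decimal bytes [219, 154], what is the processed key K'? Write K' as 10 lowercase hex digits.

db9a000000

Key decimal bytes [219, 154] = db 9a is 2 bytes ≤ B = 5; zero-pad to 5 bytes: K' = db 9a 00 00 00.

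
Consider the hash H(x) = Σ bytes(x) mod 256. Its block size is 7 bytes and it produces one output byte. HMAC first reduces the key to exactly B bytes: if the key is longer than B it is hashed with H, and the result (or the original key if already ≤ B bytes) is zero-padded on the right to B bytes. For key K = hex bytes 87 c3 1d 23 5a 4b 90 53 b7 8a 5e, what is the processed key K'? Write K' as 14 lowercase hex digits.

|K| = 11 > B = 7, so first hash the key.
H(K): sum = 135+195+29+35+90+75+144+83+183+138+94 = 1201; mod 256 = 177 → b1.
Zero-pad H(K) = b1 to 7 bytes: K' = b1 00 00 00 00 00 00.

b1000000000000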